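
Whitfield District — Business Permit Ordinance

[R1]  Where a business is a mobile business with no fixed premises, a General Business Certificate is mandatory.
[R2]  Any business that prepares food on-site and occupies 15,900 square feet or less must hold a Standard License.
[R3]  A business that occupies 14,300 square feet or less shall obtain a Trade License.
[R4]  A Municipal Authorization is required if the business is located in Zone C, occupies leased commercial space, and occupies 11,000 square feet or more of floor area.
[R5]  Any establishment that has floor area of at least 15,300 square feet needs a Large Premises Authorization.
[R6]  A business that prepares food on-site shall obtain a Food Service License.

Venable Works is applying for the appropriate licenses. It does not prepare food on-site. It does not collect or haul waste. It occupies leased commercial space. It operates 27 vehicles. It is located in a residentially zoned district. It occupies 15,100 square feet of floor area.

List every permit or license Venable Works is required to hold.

[R1] occupies leased commercial space (not: is a mobile business with no fixed premises) → General Business Certificate not required.
[R2] does not prepare food on-site; floor area 15,100 square feet ≤ 15,900 square feet → Standard License not required.
[R3] floor area 15,100 square feet > 14,300 square feet → Trade License not required.
[R4] is located in a residentially zoned district (not: is located in Zone C); occupies leased commercial space; floor area 15,100 square feet ≥ 11,000 square feet → Municipal Authorization not required.
[R5] floor area 15,100 square feet < 15,300 square feet → Large Premises Authorization not required.
[R6] does not prepare food on-site → Food Service License not required.

None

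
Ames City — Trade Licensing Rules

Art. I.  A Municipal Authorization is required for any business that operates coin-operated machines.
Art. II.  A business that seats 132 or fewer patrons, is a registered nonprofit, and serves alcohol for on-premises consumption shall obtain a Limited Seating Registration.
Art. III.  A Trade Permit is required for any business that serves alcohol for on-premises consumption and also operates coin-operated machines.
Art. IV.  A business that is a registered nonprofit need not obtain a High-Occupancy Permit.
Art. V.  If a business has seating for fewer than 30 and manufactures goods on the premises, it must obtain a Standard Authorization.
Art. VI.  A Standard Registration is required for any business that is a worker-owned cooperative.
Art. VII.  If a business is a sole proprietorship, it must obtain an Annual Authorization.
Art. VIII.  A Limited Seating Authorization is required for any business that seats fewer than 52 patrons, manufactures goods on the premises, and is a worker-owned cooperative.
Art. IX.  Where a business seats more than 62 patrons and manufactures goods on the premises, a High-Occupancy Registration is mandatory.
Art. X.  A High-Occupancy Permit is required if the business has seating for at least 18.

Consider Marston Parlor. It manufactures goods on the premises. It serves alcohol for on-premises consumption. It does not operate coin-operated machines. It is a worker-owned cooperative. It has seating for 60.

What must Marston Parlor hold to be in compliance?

Art. I. does not operate coin-operated machines → Municipal Authorization not required.
Art. II. seating 60 ≤ 132; is a worker-owned cooperative (not: is a registered nonprofit); serves alcohol for on-premises consumption → Limited Seating Registration not required.
Art. III. serves alcohol for on-premises consumption; does not operate coin-operated machines → Trade Permit not required.
Art. IV. is a worker-owned cooperative (not: is a registered nonprofit) → High-Occupancy Permit exemption does not apply.
Art. V. seating 60 ≥ 30; manufactures goods on the premises → Standard Authorization not required.
Art. VI. is a worker-owned cooperative → Standard Registration required.
Art. VII. is a worker-owned cooperative (not: is a sole proprietorship) → Annual Authorization not required.
Art. VIII. seating 60 ≥ 52; manufactures goods on the premises; is a worker-owned cooperative → Limited Seating Authorization not required.
Art. IX. seating 60 ≤ 62; manufactures goods on the premises → High-Occupancy Registration not required.
Art. X. seating 60 ≥ 18 → High-Occupancy Permit required.

High-Occupancy Permit, Standard Registration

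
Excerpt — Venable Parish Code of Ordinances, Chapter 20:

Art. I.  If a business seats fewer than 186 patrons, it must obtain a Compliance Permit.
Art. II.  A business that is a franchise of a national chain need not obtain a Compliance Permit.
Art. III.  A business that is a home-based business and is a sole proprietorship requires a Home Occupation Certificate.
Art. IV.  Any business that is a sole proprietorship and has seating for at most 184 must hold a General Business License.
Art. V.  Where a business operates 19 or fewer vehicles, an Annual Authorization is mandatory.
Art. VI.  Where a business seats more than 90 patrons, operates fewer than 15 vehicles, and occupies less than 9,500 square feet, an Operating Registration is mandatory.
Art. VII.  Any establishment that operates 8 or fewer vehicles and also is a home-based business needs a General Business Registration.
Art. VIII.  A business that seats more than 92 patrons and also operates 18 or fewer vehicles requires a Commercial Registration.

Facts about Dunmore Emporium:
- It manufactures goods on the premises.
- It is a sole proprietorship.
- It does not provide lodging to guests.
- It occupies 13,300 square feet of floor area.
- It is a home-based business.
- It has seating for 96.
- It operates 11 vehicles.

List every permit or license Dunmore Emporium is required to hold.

Annual Authorization, Commercial Registration, Compliance Permit, General Business License, Home Occupation Certificate

Art. I. seating 96 < 186 → Compliance Permit required.
Art. II. is a sole proprietorship (not: is a franchise of a national chain) → Compliance Permit exemption does not apply.
Art. III. is a home-based business; is a sole proprietorship → Home Occupation Certificate required.
Art. IV. is a sole proprietorship; seating 96 ≤ 184 → General Business License required.
Art. V. vehicles 11 ≤ 19 → Annual Authorization required.
Art. VI. seating 96 > 90; vehicles 11 < 15; floor area 13,300 square feet ≥ 9,500 square feet → Operating Registration not required.
Art. VII. vehicles 11 > 8; is a home-based business → General Business Registration not required.
Art. VIII. seating 96 > 92; vehicles 11 ≤ 18 → Commercial Registration required.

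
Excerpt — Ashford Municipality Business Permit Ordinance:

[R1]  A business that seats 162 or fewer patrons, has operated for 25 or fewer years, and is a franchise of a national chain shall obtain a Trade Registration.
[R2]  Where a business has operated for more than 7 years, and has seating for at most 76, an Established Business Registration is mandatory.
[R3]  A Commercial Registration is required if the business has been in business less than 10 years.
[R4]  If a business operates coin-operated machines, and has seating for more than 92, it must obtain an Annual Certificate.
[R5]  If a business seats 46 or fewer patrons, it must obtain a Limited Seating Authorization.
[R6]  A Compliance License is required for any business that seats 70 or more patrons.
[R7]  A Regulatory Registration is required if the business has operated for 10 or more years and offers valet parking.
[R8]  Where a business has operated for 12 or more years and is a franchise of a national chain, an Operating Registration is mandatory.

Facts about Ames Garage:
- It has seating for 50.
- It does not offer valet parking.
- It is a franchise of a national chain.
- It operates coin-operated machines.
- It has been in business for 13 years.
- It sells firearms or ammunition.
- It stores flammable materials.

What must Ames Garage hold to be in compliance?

Established Business Registration, Operating Registration, Trade Registration

[R1] seating 50 ≤ 162; years in business 13 ≤ 25; is a franchise of a national chain → Trade Registration required.
[R2] years in business 13 > 7; seating 50 ≤ 76 → Established Business Registration required.
[R3] years in business 13 ≥ 10 → Commercial Registration not required.
[R4] operates coin-operated machines; seating 50 ≤ 92 → Annual Certificate not required.
[R5] seating 50 > 46 → Limited Seating Authorization not required.
[R6] seating 50 < 70 → Compliance License not required.
[R7] years in business 13 ≥ 10; does not offer valet parking → Regulatory Registration not required.
[R8] years in business 13 ≥ 12; is a franchise of a national chain → Operating Registration required.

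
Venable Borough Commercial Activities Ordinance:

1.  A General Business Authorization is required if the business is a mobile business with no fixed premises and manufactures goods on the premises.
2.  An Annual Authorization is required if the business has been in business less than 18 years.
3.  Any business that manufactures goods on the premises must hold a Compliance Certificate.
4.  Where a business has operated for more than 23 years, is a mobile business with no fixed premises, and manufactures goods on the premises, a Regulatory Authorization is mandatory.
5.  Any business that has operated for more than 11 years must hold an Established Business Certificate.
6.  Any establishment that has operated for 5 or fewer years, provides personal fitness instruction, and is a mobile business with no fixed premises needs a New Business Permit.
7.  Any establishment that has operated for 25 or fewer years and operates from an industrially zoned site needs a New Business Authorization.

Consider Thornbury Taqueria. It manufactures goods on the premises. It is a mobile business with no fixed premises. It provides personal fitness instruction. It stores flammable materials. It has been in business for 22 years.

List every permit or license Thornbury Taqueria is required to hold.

1. is a mobile business with no fixed premises; manufactures goods on the premises → General Business Authorization required.
2. years in business 22 ≥ 18 → Annual Authorization not required.
3. manufactures goods on the premises → Compliance Certificate required.
4. years in business 22 ≤ 23; is a mobile business with no fixed premises; manufactures goods on the premises → Regulatory Authorization not required.
5. years in business 22 > 11 → Established Business Certificate required.
6. years in business 22 > 5; provides personal fitness instruction; is a mobile business with no fixed premises → New Business Permit not required.
7. years in business 22 ≤ 25; is a mobile business with no fixed premises (not: operates from an industrially zoned site) → New Business Authorization not required.

Compliance Certificate, Established Business Certificate, General Business Authorization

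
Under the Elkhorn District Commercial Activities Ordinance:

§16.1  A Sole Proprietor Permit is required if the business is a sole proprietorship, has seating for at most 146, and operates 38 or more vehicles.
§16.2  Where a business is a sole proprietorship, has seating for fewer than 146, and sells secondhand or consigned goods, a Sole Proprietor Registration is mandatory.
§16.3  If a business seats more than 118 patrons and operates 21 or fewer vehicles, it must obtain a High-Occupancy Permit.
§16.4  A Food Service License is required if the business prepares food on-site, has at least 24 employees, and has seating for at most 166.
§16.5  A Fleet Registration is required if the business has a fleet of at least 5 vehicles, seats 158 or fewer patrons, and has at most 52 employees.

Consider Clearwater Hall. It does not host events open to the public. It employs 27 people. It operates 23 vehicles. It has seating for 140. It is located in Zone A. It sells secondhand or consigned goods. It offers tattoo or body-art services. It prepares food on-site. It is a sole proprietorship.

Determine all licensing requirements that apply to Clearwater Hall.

Fleet Registration, Food Service License, Sole Proprietor Registration

§16.1 is a sole proprietorship; seating 140 ≤ 146; vehicles 23 < 38 → Sole Proprietor Permit not required.
§16.2 is a sole proprietorship; seating 140 < 146; sells secondhand or consigned goods → Sole Proprietor Registration required.
§16.3 seating 140 > 118; vehicles 23 > 21 → High-Occupancy Permit not required.
§16.4 prepares food on-site; employees 27 ≥ 24; seating 140 ≤ 166 → Food Service License required.
§16.5 vehicles 23 ≥ 5; seating 140 ≤ 158; employees 27 ≤ 52 → Fleet Registration required.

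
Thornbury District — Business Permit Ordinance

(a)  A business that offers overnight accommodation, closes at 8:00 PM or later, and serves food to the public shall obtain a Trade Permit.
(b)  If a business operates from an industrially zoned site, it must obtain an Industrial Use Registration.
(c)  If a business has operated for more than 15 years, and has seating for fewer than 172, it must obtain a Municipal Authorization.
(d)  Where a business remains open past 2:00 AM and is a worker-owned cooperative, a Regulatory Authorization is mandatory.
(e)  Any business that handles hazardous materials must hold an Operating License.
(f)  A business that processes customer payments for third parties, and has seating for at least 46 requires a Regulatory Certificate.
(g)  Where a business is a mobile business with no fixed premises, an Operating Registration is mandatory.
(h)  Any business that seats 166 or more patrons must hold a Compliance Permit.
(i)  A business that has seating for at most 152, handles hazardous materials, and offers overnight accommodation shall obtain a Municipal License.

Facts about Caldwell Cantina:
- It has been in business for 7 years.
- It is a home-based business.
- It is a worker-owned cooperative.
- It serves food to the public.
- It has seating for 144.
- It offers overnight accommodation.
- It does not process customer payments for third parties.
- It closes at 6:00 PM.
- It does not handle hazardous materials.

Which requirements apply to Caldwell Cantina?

(a) offers overnight accommodation; closes 6:00 PM, at/before 8:00 PM; serves food to the public → Trade Permit not required.
(b) is a home-based business (not: operates from an industrially zoned site) → Industrial Use Registration not required.
(c) years in business 7 ≤ 15; seating 144 < 172 → Municipal Authorization not required.
(d) closes 6:00 PM, at/before 2:00 AM; is a worker-owned cooperative → Regulatory Authorization not required.
(e) does not handle hazardous materials → Operating License not required.
(f) does not process customer payments for third parties; seating 144 ≥ 46 → Regulatory Certificate not required.
(g) is a home-based business (not: is a mobile business with no fixed premises) → Operating Registration not required.
(h) seating 144 < 166 → Compliance Permit not required.
(i) seating 144 ≤ 152; does not handle hazardous materials; offers overnight accommodation → Municipal License not required.

None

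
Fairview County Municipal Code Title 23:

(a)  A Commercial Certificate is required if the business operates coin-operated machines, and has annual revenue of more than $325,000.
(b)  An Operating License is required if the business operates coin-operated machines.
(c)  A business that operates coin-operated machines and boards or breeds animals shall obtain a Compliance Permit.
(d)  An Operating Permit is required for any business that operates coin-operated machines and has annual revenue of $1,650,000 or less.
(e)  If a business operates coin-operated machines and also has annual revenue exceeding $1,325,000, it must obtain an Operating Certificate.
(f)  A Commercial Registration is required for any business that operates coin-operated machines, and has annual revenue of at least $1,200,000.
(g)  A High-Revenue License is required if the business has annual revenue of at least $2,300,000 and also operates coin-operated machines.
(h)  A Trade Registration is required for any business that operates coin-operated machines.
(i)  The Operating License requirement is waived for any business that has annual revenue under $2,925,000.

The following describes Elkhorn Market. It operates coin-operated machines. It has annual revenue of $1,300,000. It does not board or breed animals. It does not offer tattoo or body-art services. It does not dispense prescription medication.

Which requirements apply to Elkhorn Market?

Commercial Certificate, Commercial Registration, Operating Permit, Trade Registration

(a) operates coin-operated machines; revenue $1,300,000 > $325,000 → Commercial Certificate required.
(b) operates coin-operated machines → Operating License required.
(c) operates coin-operated machines; does not board or breed animals → Compliance Permit not required.
(d) operates coin-operated machines; revenue $1,300,000 ≤ $1,650,000 → Operating Permit required.
(e) operates coin-operated machines; revenue $1,300,000 ≤ $1,325,000 → Operating Certificate not required.
(f) operates coin-operated machines; revenue $1,300,000 ≥ $1,200,000 → Commercial Registration required.
(g) revenue $1,300,000 < $2,300,000; operates coin-operated machines → High-Revenue License not required.
(h) operates coin-operated machines → Trade Registration required.
(i) revenue $1,300,000 < $2,925,000 → exempt from Operating License.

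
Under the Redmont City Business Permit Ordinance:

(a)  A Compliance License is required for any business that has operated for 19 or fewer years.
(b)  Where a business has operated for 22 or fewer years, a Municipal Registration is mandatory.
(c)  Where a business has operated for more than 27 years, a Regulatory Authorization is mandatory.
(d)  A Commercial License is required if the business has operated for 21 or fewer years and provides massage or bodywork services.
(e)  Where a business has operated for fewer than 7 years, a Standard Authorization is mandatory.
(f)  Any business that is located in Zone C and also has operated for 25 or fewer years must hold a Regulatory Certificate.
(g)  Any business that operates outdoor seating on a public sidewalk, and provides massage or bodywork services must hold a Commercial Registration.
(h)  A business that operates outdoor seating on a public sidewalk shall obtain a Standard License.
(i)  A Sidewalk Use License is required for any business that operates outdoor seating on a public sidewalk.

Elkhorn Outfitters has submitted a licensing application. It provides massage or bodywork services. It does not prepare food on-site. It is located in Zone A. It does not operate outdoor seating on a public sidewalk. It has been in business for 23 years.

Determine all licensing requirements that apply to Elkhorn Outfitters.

(a) years in business 23 > 19 → Compliance License not required.
(b) years in business 23 > 22 → Municipal Registration not required.
(c) years in business 23 ≤ 27 → Regulatory Authorization not required.
(d) years in business 23 > 21; provides massage or bodywork services → Commercial License not required.
(e) years in business 23 ≥ 7 → Standard Authorization not required.
(f) is located in Zone A (not: is located in Zone C); years in business 23 ≤ 25 → Regulatory Certificate not required.
(g) does not operate outdoor seating on a public sidewalk; provides massage or bodywork services → Commercial Registration not required.
(h) does not operate outdoor seating on a public sidewalk → Standard License not required.
(i) does not operate outdoor seating on a public sidewalk → Sidewalk Use License not required.

None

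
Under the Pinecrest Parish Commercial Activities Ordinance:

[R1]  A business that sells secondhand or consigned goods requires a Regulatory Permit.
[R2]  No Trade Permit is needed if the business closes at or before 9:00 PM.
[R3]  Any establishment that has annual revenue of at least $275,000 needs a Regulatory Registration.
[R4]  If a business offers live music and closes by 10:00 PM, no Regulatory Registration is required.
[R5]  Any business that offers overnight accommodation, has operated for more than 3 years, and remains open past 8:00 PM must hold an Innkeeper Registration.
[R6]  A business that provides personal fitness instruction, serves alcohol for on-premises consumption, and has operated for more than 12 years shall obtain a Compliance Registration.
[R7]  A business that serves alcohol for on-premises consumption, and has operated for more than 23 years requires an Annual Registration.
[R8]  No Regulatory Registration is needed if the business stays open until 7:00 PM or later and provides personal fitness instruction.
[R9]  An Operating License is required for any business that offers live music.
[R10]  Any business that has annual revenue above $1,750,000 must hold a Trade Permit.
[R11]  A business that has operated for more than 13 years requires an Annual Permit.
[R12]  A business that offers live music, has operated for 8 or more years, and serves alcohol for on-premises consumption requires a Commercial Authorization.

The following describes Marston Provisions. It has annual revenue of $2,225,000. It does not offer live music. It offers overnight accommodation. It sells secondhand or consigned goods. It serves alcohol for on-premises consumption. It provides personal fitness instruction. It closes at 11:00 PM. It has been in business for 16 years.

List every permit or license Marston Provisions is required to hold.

[R1] sells secondhand or consigned goods → Regulatory Permit required.
[R2] closes 11:00 PM, after 9:00 PM → Trade Permit exemption does not apply.
[R3] revenue $2,225,000 ≥ $275,000 → Regulatory Registration required.
[R4] does not offer live music; closes 11:00 PM, after 10:00 PM → Regulatory Registration exemption does not apply.
[R5] offers overnight accommodation; years in business 16 > 3; closes 11:00 PM, after 8:00 PM → Innkeeper Registration required.
[R6] provides personal fitness instruction; serves alcohol for on-premises consumption; years in business 16 > 12 → Compliance Registration required.
[R7] serves alcohol for on-premises consumption; years in business 16 ≤ 23 → Annual Registration not required.
[R8] closes 11:00 PM, after 7:00 PM; provides personal fitness instruction → exempt from Regulatory Registration.
[R9] does not offer live music → Operating License not required.
[R10] revenue $2,225,000 > $1,750,000 → Trade Permit required.
[R11] years in business 16 > 13 → Annual Permit required.
[R12] does not offer live music; years in business 16 ≥ 8; serves alcohol for on-premises consumption → Commercial Authorization not required.

Annual Permit, Compliance Registration, Innkeeper Registration, Regulatory Permit, Trade Permit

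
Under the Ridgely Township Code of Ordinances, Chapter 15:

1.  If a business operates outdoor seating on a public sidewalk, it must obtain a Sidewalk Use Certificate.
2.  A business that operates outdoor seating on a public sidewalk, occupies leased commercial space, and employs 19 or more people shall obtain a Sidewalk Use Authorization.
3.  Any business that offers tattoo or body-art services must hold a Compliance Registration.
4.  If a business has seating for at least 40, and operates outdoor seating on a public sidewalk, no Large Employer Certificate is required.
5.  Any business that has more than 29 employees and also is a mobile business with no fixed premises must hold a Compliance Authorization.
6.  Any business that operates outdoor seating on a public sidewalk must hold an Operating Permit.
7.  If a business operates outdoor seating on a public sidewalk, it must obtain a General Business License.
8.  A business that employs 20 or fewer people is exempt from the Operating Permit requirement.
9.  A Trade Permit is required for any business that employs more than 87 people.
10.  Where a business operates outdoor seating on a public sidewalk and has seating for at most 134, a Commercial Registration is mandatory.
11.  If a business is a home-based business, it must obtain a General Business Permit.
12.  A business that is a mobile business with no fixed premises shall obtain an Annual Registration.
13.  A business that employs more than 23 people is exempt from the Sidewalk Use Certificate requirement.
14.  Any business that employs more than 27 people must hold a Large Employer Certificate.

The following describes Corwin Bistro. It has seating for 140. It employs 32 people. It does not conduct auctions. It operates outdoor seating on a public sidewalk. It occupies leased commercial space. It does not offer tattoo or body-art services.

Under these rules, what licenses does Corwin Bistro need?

General Business License, Operating Permit, Sidewalk Use Authorization

1. operates outdoor seating on a public sidewalk → Sidewalk Use Certificate required.
2. operates outdoor seating on a public sidewalk; occupies leased commercial space; employees 32 ≥ 19 → Sidewalk Use Authorization required.
3. does not offer tattoo or body-art services → Compliance Registration not required.
4. seating 140 ≥ 40; operates outdoor seating on a public sidewalk → exempt from Large Employer Certificate.
5. employees 32 > 29; occupies leased commercial space (not: is a mobile business with no fixed premises) → Compliance Authorization not required.
6. operates outdoor seating on a public sidewalk → Operating Permit required.
7. operates outdoor seating on a public sidewalk → General Business License required.
8. employees 32 > 20 → Operating Permit exemption does not apply.
9. employees 32 ≤ 87 → Trade Permit not required.
10. operates outdoor seating on a public sidewalk; seating 140 > 134 → Commercial Registration not required.
11. occupies leased commercial space (not: is a home-based business) → General Business Permit not required.
12. occupies leased commercial space (not: is a mobile business with no fixed premises) → Annual Registration not required.
13. employees 32 > 23 → exempt from Sidewalk Use Certificate.
14. employees 32 > 27 → Large Employer Certificate required.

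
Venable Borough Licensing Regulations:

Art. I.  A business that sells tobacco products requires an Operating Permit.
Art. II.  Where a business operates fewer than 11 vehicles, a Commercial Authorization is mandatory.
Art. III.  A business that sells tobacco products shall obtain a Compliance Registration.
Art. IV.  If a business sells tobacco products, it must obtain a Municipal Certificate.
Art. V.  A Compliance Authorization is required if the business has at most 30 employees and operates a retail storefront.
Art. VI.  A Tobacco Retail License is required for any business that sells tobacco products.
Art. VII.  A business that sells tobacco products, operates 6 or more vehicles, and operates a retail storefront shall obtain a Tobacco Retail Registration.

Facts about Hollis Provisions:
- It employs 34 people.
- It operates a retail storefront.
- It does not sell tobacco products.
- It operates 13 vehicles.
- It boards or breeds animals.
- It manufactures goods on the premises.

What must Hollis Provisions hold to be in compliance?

Art. I. does not sell tobacco products → Operating Permit not required.
Art. II. vehicles 13 ≥ 11 → Commercial Authorization not required.
Art. III. does not sell tobacco products → Compliance Registration not required.
Art. IV. does not sell tobacco products → Municipal Certificate not required.
Art. V. employees 34 > 30; operates a retail storefront → Compliance Authorization not required.
Art. VI. does not sell tobacco products → Tobacco Retail License not required.
Art. VII. does not sell tobacco products; vehicles 13 ≥ 6; operates a retail storefront → Tobacco Retail Registration not required.

None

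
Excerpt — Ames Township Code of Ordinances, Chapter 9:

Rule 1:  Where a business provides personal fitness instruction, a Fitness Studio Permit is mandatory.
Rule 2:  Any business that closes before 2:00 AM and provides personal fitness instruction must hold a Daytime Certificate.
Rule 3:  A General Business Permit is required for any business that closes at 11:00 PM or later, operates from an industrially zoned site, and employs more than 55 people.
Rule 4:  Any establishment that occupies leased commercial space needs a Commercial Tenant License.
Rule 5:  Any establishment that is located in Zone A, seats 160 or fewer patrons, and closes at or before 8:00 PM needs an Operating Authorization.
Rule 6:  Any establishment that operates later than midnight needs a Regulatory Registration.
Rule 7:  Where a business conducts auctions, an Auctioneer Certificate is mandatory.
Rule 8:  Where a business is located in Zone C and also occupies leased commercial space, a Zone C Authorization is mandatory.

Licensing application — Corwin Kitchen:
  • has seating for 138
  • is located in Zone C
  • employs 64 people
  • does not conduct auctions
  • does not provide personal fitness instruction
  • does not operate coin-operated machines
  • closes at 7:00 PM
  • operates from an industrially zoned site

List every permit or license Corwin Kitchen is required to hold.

None

Rule 1: does not provide personal fitness instruction → Fitness Studio Permit not required.
Rule 2: closes 7:00 PM, at/before 2:00 AM; does not provide personal fitness instruction → Daytime Certificate not required.
Rule 3: closes 7:00 PM, at/before 11:00 PM; operates from an industrially zoned site; employees 64 > 55 → General Business Permit not required.
Rule 4: operates from an industrially zoned site (not: occupies leased commercial space) → Commercial Tenant License not required.
Rule 5: is located in Zone C (not: is located in Zone A); seating 138 ≤ 160; closes 7:00 PM, at/before 8:00 PM → Operating Authorization not required.
Rule 6: closes 7:00 PM, at/before midnight → Regulatory Registration not required.
Rule 7: does not conduct auctions → Auctioneer Certificate not required.
Rule 8: is located in Zone C; operates from an industrially zoned site (not: occupies leased commercial space) → Zone C Authorization not required.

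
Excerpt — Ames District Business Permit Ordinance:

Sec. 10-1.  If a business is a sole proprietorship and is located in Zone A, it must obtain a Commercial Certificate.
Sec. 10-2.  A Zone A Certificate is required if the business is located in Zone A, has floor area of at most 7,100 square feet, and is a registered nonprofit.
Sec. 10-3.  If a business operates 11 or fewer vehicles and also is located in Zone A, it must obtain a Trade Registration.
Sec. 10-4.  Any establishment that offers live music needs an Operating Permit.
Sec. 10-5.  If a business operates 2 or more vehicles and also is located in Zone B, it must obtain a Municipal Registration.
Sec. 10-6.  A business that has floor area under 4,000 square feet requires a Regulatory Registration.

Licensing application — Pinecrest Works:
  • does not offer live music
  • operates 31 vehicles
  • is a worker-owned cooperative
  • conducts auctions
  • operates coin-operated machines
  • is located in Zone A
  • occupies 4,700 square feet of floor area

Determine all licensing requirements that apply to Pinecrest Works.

None

Sec. 10-1. is a worker-owned cooperative (not: is a sole proprietorship); is located in Zone A → Commercial Certificate not required.
Sec. 10-2. is located in Zone A; floor area 4,700 square feet ≤ 7,100 square feet; is a worker-owned cooperative (not: is a registered nonprofit) → Zone A Certificate not required.
Sec. 10-3. vehicles 31 > 11; is located in Zone A → Trade Registration not required.
Sec. 10-4. does not offer live music → Operating Permit not required.
Sec. 10-5. vehicles 31 ≥ 2; is located in Zone A (not: is located in Zone B) → Municipal Registration not required.
Sec. 10-6. floor area 4,700 square feet ≥ 4,000 square feet → Regulatory Registration not required.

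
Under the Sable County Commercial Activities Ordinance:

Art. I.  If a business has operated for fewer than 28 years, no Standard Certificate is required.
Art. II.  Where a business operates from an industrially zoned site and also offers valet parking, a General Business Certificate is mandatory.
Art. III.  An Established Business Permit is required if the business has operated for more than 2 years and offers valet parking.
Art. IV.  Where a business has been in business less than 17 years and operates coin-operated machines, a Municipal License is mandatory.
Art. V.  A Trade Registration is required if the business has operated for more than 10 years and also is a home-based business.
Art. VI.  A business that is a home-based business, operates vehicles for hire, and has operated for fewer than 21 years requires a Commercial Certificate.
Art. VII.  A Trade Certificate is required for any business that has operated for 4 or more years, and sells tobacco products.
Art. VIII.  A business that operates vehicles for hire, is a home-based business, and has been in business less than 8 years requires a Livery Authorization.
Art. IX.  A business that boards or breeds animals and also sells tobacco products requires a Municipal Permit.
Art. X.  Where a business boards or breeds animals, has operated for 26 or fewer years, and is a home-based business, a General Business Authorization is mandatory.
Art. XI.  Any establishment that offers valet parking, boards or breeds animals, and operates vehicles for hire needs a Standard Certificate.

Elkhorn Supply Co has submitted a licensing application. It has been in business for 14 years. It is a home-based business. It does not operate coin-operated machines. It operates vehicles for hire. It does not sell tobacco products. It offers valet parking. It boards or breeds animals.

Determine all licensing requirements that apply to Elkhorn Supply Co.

Art. I. years in business 14 < 28 → exempt from Standard Certificate.
Art. II. is a home-based business (not: operates from an industrially zoned site); offers valet parking → General Business Certificate not required.
Art. III. years in business 14 > 2; offers valet parking → Established Business Permit required.
Art. IV. years in business 14 < 17; does not operate coin-operated machines → Municipal License not required.
Art. V. years in business 14 > 10; is a home-based business → Trade Registration required.
Art. VI. is a home-based business; operates vehicles for hire; years in business 14 < 21 → Commercial Certificate required.
Art. VII. years in business 14 ≥ 4; does not sell tobacco products → Trade Certificate not required.
Art. VIII. operates vehicles for hire; is a home-based business; years in business 14 ≥ 8 → Livery Authorization not required.
Art. IX. boards or breeds animals; does not sell tobacco products → Municipal Permit not required.
Art. X. boards or breeds animals; years in business 14 ≤ 26; is a home-based business → General Business Authorization required.
Art. XI. offers valet parking; boards or breeds animals; operates vehicles for hire → Standard Certificate required.

Commercial Certificate, Established Business Permit, General Business Authorization, Trade Registration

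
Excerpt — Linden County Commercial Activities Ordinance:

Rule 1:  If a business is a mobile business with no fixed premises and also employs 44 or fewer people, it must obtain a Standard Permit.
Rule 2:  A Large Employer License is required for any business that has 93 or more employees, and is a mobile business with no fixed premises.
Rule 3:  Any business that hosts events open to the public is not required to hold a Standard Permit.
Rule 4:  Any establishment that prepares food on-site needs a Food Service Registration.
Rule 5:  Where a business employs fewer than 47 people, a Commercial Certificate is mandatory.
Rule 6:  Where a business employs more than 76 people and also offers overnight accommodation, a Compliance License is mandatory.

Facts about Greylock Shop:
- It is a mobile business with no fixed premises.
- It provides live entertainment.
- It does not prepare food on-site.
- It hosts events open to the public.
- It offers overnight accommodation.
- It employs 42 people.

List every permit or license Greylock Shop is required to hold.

Rule 1: is a mobile business with no fixed premises; employees 42 ≤ 44 → Standard Permit required.
Rule 2: employees 42 < 93; is a mobile business with no fixed premises → Large Employer License not required.
Rule 3: hosts events open to the public → exempt from Standard Permit.
Rule 4: does not prepare food on-site → Food Service Registration not required.
Rule 5: employees 42 < 47 → Commercial Certificate required.
Rule 6: employees 42 ≤ 76; offers overnight accommodation → Compliance License not required.

Commercial Certificate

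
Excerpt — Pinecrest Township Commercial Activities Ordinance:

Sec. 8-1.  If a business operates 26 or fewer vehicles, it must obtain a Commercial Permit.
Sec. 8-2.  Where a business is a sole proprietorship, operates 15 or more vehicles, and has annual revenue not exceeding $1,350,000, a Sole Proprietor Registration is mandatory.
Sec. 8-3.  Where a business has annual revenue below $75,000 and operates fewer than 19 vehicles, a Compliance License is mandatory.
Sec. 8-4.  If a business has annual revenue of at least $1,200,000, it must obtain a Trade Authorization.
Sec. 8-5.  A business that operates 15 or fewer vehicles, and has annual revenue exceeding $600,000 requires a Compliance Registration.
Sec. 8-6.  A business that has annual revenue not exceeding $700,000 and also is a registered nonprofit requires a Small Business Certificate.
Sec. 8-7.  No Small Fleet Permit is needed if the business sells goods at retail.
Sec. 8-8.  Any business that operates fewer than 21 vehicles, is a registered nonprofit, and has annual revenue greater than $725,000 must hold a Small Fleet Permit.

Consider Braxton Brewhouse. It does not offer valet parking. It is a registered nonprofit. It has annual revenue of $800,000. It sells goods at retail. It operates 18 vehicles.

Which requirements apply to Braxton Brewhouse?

Commercial Permit

Sec. 8-1. vehicles 18 ≤ 26 → Commercial Permit required.
Sec. 8-2. is a registered nonprofit (not: is a sole proprietorship); vehicles 18 ≥ 15; revenue $800,000 ≤ $1,350,000 → Sole Proprietor Registration not required.
Sec. 8-3. revenue $800,000 ≥ $75,000; vehicles 18 < 19 → Compliance License not required.
Sec. 8-4. revenue $800,000 < $1,200,000 → Trade Authorization not required.
Sec. 8-5. vehicles 18 > 15; revenue $800,000 > $600,000 → Compliance Registration not required.
Sec. 8-6. revenue $800,000 > $700,000; is a registered nonprofit → Small Business Certificate not required.
Sec. 8-7. sells goods at retail → exempt from Small Fleet Permit.
Sec. 8-8. vehicles 18 < 21; is a registered nonprofit; revenue $800,000 > $725,000 → Small Fleet Permit required.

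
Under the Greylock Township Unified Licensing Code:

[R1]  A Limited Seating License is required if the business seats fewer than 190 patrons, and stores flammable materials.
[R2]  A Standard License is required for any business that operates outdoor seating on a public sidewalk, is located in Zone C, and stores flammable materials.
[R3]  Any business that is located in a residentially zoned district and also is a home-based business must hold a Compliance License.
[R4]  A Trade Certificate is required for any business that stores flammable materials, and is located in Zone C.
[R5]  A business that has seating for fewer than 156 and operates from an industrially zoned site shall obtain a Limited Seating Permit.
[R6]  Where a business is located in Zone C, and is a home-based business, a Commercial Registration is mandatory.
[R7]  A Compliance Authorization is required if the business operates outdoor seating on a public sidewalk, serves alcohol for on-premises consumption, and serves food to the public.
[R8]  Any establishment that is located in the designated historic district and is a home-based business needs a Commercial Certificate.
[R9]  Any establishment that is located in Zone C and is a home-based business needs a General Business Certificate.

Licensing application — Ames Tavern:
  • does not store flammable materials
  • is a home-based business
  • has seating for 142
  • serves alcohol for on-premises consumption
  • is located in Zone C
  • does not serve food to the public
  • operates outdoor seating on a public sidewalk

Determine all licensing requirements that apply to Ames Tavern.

Commercial Registration, General Business Certificate

[R1] seating 142 < 190; does not store flammable materials → Limited Seating License not required.
[R2] operates outdoor seating on a public sidewalk; is located in Zone C; does not store flammable materials → Standard License not required.
[R3] is located in Zone C (not: is located in a residentially zoned district); is a home-based business → Compliance License not required.
[R4] does not store flammable materials; is located in Zone C → Trade Certificate not required.
[R5] seating 142 < 156; is a home-based business (not: operates from an industrially zoned site) → Limited Seating Permit not required.
[R6] is located in Zone C; is a home-based business → Commercial Registration required.
[R7] operates outdoor seating on a public sidewalk; serves alcohol for on-premises consumption; does not serve food to the public → Compliance Authorization not required.
[R8] is located in Zone C (not: is located in the designated historic district); is a home-based business → Commercial Certificate not required.
[R9] is located in Zone C; is a home-based business → General Business Certificate required.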